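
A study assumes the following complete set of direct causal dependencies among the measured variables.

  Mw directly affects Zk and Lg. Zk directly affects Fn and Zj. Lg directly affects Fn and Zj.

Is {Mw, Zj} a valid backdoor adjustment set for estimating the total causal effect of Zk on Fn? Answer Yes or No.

Backdoor paths from Zk to Fn (paths whose first edge points into Zk):
  P1: Zk <- Mw -> Lg -> Fn
Condition 1 (no descendant of Zk in the set): FAILS — Zj is a descendant of Zk.
Condition 2 (every backdoor path blocked by {Mw, Zj}):
  P1: blocked at fork node Mw ∈ conditioning set.
{Mw, Zj} does not satisfy the backdoor criterion.

No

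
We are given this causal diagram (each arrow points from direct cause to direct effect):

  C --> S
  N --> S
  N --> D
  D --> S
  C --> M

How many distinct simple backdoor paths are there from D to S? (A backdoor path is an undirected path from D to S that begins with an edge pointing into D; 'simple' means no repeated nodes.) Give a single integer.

A backdoor path from D to S is any simple undirected path whose first edge points into D (i.e. leaves D via a parent).
Parents of D: {N}.
Enumerating:
  P1: D <- N -> S
That exhausts the simple backdoor paths. Count: 1.

1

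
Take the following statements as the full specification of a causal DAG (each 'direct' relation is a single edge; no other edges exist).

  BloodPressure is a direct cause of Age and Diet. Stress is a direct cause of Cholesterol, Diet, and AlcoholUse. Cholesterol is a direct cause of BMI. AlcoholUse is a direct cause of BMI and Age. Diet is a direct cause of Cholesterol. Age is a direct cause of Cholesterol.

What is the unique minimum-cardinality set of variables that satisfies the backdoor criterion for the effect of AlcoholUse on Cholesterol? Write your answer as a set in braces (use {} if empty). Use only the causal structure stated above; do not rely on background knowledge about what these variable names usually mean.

Variables eligible for adjustment (non-descendants of AlcoholUse, excluding AlcoholUse and Cholesterol): {BloodPressure, Diet, Stress}.
Backdoor paths from AlcoholUse to Cholesterol:
  P1: AlcoholUse <- Stress -> Diet <- BloodPressure -> Age -> Cholesterol
  P2: AlcoholUse <- Stress -> Diet -> Cholesterol
  P3: AlcoholUse <- Stress -> Cholesterol
The empty set is not sufficient: P2 (AlcoholUse <- Stress -> Diet -> Cholesterol) has no collider blocking it and no conditioned non-collider, so it is open.
Try {Stress}:
  P1: blocked at fork node Stress ∈ conditioning set.
  P2: blocked at fork node Stress ∈ conditioning set.
  P3: blocked at fork node Stress ∈ conditioning set.
{Stress} contains no descendant of AlcoholUse and blocks every backdoor path.
No other singleton works — e.g. {BloodPressure} leaves P2 open — so {Stress} is the unique smallest valid adjustment set.

{Stress}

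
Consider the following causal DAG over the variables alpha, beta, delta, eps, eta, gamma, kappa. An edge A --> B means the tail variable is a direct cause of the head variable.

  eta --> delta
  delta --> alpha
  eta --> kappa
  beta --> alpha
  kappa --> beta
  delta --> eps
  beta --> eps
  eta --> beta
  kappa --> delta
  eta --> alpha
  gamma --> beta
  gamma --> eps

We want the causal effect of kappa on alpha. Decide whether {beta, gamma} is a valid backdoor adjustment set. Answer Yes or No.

No

Backdoor paths from kappa to alpha (paths whose first edge points into kappa):
  P1: kappa <- eta -> delta -> alpha
  P2: kappa <- eta -> delta -> eps <- gamma -> beta -> alpha
  P3: kappa <- eta -> delta -> eps <- beta -> alpha
  P4: kappa <- eta -> beta <- gamma -> eps <- delta -> alpha
  P5: kappa <- eta -> beta -> alpha
  P6: kappa <- eta -> beta -> eps <- delta -> alpha
  P7: kappa <- eta -> alpha
Condition 1 (no descendant of kappa in the set): FAILS — beta is a descendant of kappa.
Condition 2 (every backdoor path blocked by {beta, gamma}):
  P1: open — no interior node is in the conditioning set.
  P2: blocked at collider eps (neither it nor any descendant is in the conditioning set).
  P3: blocked at collider eps (neither it nor any descendant is in the conditioning set).
  P4: blocked at fork node gamma ∈ conditioning set.
  P5: blocked at chain node beta ∈ conditioning set.
  P6: blocked at chain node beta ∈ conditioning set.
  P7: open — no interior node is in the conditioning set.
{beta, gamma} does not satisfy the backdoor criterion.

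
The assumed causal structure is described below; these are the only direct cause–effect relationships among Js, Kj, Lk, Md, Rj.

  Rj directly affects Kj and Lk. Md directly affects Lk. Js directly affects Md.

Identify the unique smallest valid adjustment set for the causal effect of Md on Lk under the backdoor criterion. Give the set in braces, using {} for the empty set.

{}

Variables eligible for adjustment (non-descendants of Md, excluding Md and Lk): {Js, Kj, Rj}.
Backdoor paths from Md to Lk:
  (none)
With no backdoor paths the empty set already satisfies the criterion, and it is trivially minimal.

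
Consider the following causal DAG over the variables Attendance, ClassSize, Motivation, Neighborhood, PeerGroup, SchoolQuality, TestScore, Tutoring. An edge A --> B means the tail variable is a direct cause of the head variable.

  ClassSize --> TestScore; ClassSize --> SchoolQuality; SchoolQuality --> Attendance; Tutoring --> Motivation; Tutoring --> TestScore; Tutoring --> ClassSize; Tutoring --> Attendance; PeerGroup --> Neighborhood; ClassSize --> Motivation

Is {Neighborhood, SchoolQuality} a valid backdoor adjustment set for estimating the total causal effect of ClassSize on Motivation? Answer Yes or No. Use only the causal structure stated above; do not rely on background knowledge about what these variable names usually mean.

No

Backdoor paths from ClassSize to Motivation (paths whose first edge points into ClassSize):
  P1: ClassSize <- Tutoring -> Motivation
Condition 1 (no descendant of ClassSize in the set): FAILS — SchoolQuality is a descendant of ClassSize.
Condition 2 (every backdoor path blocked by {Neighborhood, SchoolQuality}):
  P1: open — no interior node is in the conditioning set.
{Neighborhood, SchoolQuality} does not satisfy the backdoor criterion.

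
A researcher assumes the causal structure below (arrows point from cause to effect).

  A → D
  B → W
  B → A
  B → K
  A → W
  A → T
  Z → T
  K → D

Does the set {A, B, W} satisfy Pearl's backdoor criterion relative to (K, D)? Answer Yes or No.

Yes

Backdoor paths from K to D (paths whose first edge points into K):
  P1: K <- B -> A -> D
  P2: K <- B -> W <- A -> D
Condition 1 (no descendant of K in the set): holds — descendants of K are {D}; none are in {A, B, W}.
Condition 2 (every backdoor path blocked by {A, B, W}):
  P1: blocked at fork node B ∈ conditioning set.
  P2: blocked at fork node B ∈ conditioning set.
{A, B, W} satisfies the backdoor criterion.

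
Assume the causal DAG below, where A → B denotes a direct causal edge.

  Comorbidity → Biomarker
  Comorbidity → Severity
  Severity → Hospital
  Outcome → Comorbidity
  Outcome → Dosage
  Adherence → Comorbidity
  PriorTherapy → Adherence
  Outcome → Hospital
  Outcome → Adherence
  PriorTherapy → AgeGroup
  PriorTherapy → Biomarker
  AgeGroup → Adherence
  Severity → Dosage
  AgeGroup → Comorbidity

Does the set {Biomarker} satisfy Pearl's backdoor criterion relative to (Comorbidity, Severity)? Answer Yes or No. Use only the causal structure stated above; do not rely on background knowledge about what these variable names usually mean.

Backdoor paths from Comorbidity to Severity (paths whose first edge points into Comorbidity):
  P1: Comorbidity <- Outcome -> Dosage <- Severity
  P2: Comorbidity <- Outcome -> Hospital <- Severity
  P3: Comorbidity <- AgeGroup <- PriorTherapy -> Adherence <- Outcome -> Dosage <- Severity
  P4: Comorbidity <- AgeGroup <- PriorTherapy -> Adherence <- Outcome -> Hospital <- Severity
  P5: Comorbidity <- AgeGroup -> Adherence <- Outcome -> Dosage <- Severity
  P6: Comorbidity <- AgeGroup -> Adherence <- Outcome -> Hospital <- Severity
  P7: Comorbidity <- Adherence <- Outcome -> Dosage <- Severity
  P8: Comorbidity <- Adherence <- Outcome -> Hospital <- Severity
Condition 1 (no descendant of Comorbidity in the set): FAILS — Biomarker is a descendant of Comorbidity.
Condition 2 (every backdoor path blocked by {Biomarker}):
  P1: blocked at collider Dosage (neither it nor any descendant is in the conditioning set).
  P2: blocked at collider Hospital (neither it nor any descendant is in the conditioning set).
  P3: blocked at collider Dosage (neither it nor any descendant is in the conditioning set).
  P4: blocked at collider Hospital (neither it nor any descendant is in the conditioning set).
  P5: blocked at collider Dosage (neither it nor any descendant is in the conditioning set).
  P6: blocked at collider Hospital (neither it nor any descendant is in the conditioning set).
  P7: blocked at collider Dosage (neither it nor any descendant is in the conditioning set).
  P8: blocked at collider Hospital (neither it nor any descendant is in the conditioning set).
{Biomarker} does not satisfy the backdoor criterion.

No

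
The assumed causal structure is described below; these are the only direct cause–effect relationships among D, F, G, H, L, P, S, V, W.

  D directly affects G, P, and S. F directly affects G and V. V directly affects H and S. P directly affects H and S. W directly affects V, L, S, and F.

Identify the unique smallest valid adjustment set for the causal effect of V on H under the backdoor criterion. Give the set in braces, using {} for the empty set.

Variables eligible for adjustment (non-descendants of V, excluding V and H): {D, F, G, L, P, W}.
Backdoor paths from V to H:
  P1: V <- W -> F -> G <- D -> P -> H
  P2: V <- W -> F -> G <- D -> S <- P -> H
  P3: V <- W -> S <- D -> P -> H
  P4: V <- W -> S <- P -> H
  P5: V <- F <- W -> S <- D -> P -> H
  P6: V <- F <- W -> S <- P -> H
  P7: V <- F -> G <- D -> P -> H
  P8: V <- F -> G <- D -> S <- P -> H
Each backdoor path contains an unconditioned collider, so every path is already blocked with the empty conditioning set:
  P1: blocked at collider G (neither it nor any descendant is in the conditioning set).
  P2: blocked at collider G (neither it nor any descendant is in the conditioning set).
  P3: blocked at collider S (neither it nor any descendant is in the conditioning set).
  P4: blocked at collider S (neither it nor any descendant is in the conditioning set).
  P5: blocked at collider S (neither it nor any descendant is in the conditioning set).
  P6: blocked at collider S (neither it nor any descendant is in the conditioning set).
  P7: blocked at collider G (neither it nor any descendant is in the conditioning set).
  P8: blocked at collider G (neither it nor any descendant is in the conditioning set).
The empty set is therefore the unique smallest valid set.

{}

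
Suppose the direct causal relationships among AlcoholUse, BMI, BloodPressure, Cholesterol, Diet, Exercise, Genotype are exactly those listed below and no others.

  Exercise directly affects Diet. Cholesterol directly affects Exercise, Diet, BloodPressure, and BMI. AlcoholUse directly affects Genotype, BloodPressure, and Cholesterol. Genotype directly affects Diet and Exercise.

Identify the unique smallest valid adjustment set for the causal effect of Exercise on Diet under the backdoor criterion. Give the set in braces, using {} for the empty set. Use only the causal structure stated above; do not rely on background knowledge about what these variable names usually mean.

Variables eligible for adjustment (non-descendants of Exercise, excluding Exercise and Diet): {AlcoholUse, BMI, BloodPressure, Cholesterol, Genotype}.
Backdoor paths from Exercise to Diet:
  P1: Exercise <- Genotype <- AlcoholUse -> Cholesterol -> Diet
  P2: Exercise <- Genotype <- AlcoholUse -> BloodPressure <- Cholesterol -> Diet
  P3: Exercise <- Genotype -> Diet
  P4: Exercise <- Cholesterol <- AlcoholUse -> Genotype -> Diet
  P5: Exercise <- Cholesterol -> BloodPressure <- AlcoholUse -> Genotype -> Diet
  P6: Exercise <- Cholesterol -> Diet
The empty set is not sufficient: P1 (Exercise <- Genotype <- AlcoholUse -> Cholesterol -> Diet) has no collider blocking it and no conditioned non-collider, so it is open.
Try {Cholesterol, Genotype}:
  P1: blocked at chain node Genotype ∈ conditioning set.
  P2: blocked at chain node Genotype ∈ conditioning set.
  P3: blocked at fork node Genotype ∈ conditioning set.
  P4: blocked at chain node Cholesterol ∈ conditioning set.
  P5: blocked at fork node Cholesterol ∈ conditioning set.
  P6: blocked at fork node Cholesterol ∈ conditioning set.
{Cholesterol, Genotype} contains no descendant of Exercise and blocks every backdoor path.
Every element of {Cholesterol, Genotype} is needed (dropping Cholesterol leaves P6 open; dropping Genotype leaves P3 open), so no proper subset is valid.
Among all size-2 subsets of the eligible variables, only {Cholesterol, Genotype} blocks every backdoor path, so it is the unique smallest valid adjustment set.

{Cholesterol, Genotype}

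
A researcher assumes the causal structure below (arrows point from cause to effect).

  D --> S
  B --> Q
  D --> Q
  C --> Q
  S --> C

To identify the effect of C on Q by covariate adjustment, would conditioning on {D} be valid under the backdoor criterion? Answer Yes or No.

Backdoor paths from C to Q (paths whose first edge points into C):
  P1: C <- S <- D -> Q
Condition 1 (no descendant of C in the set): holds — descendants of C are {Q}; none are in {D}.
Condition 2 (every backdoor path blocked by {D}):
  P1: blocked at fork node D ∈ conditioning set.
{D} satisfies the backdoor criterion.

Yes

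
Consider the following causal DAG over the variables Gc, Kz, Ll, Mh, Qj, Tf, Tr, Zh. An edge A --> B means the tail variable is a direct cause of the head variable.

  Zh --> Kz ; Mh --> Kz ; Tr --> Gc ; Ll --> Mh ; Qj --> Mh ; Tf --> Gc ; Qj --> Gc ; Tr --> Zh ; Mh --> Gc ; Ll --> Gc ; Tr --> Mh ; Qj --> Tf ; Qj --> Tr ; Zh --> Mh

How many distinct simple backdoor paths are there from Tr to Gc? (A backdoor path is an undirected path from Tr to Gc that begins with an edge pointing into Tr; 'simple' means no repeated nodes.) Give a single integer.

A backdoor path from Tr to Gc is any simple undirected path whose first edge points into Tr (i.e. leaves Tr via a parent).
Parents of Tr: {Qj}.
Enumerating:
  P1: Tr <- Qj -> Mh <- Ll -> Gc
  P2: Tr <- Qj -> Mh -> Gc
  P3: Tr <- Qj -> Tf -> Gc
  P4: Tr <- Qj -> Gc
That exhausts the simple backdoor paths. Count: 4.

4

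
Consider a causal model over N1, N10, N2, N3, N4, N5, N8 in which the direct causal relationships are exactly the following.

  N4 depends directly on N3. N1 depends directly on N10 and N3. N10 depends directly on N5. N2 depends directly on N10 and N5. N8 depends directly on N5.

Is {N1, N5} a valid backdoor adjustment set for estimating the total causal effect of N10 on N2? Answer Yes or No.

Backdoor paths from N10 to N2 (paths whose first edge points into N10):
  P1: N10 <- N5 -> N2
Condition 1 (no descendant of N10 in the set): FAILS — N1 is a descendant of N10.
Condition 2 (every backdoor path blocked by {N1, N5}):
  P1: blocked at fork node N5 ∈ conditioning set.
{N1, N5} does not satisfy the backdoor criterion.

No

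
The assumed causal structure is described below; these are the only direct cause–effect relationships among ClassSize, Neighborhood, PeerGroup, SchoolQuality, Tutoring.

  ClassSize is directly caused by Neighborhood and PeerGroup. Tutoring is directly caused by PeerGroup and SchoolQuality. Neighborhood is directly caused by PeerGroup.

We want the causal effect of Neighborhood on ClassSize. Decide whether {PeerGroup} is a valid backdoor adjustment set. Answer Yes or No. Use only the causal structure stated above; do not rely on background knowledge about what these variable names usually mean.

Yes

Backdoor paths from Neighborhood to ClassSize (paths whose first edge points into Neighborhood):
  P1: Neighborhood <- PeerGroup -> ClassSize
Condition 1 (no descendant of Neighborhood in the set): holds — descendants of Neighborhood are {ClassSize}; none are in {PeerGroup}.
Condition 2 (every backdoor path blocked by {PeerGroup}):
  P1: blocked at fork node PeerGroup ∈ conditioning set.
{PeerGroup} satisfies the backdoor criterion.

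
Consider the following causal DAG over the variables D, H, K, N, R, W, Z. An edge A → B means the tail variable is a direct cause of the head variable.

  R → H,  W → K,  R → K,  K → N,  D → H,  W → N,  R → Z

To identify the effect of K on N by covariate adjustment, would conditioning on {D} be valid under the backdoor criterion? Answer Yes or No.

No

Backdoor paths from K to N (paths whose first edge points into K):
  P1: K <- W -> N
Condition 1 (no descendant of K in the set): holds — descendants of K are {N}; none are in {D}.
Condition 2 (every backdoor path blocked by {D}):
  P1: open — no interior node is in the conditioning set.
{D} does not satisfy the backdoor criterion.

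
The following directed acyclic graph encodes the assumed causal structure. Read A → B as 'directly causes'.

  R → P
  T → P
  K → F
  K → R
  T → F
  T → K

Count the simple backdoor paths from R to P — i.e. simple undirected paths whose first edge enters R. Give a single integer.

A backdoor path from R to P is any simple undirected path whose first edge points into R (i.e. leaves R via a parent).
Parents of R: {K}.
Enumerating:
  P1: R <- K <- T -> P
  P2: R <- K -> F <- T -> P
That exhausts the simple backdoor paths. Count: 2.

2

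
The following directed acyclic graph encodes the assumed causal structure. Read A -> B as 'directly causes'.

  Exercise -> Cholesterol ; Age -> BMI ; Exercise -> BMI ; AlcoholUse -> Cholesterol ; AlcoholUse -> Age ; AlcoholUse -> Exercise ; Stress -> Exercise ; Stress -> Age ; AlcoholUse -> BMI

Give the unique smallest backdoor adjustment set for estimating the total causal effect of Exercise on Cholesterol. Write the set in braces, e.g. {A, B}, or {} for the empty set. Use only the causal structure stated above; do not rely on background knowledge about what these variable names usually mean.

Variables eligible for adjustment (non-descendants of Exercise, excluding Exercise and Cholesterol): {Age, AlcoholUse, Stress}.
Backdoor paths from Exercise to Cholesterol:
  P1: Exercise <- Stress -> Age <- AlcoholUse -> Cholesterol
  P2: Exercise <- Stress -> Age -> BMI <- AlcoholUse -> Cholesterol
  P3: Exercise <- AlcoholUse -> Cholesterol
The empty set is not sufficient: P3 (Exercise <- AlcoholUse -> Cholesterol) has no collider blocking it and no conditioned non-collider, so it is open.
Try {AlcoholUse}:
  P1: blocked at collider Age (neither it nor any descendant is in the conditioning set).
  P2: blocked at collider BMI (neither it nor any descendant is in the conditioning set).
  P3: blocked at fork node AlcoholUse ∈ conditioning set.
{AlcoholUse} contains no descendant of Exercise and blocks every backdoor path.
No other singleton works — e.g. {Stress} leaves P3 open — so {AlcoholUse} is the unique smallest valid adjustment set.

{AlcoholUse}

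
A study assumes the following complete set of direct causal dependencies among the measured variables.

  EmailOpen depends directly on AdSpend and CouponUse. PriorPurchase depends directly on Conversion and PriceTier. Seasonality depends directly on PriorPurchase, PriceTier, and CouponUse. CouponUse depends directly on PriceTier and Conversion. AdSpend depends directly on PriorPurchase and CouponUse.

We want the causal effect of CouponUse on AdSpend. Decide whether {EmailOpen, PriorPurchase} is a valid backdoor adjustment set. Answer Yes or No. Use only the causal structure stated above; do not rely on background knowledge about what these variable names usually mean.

No

Backdoor paths from CouponUse to AdSpend (paths whose first edge points into CouponUse):
  P1: CouponUse <- PriceTier -> PriorPurchase -> AdSpend
  P2: CouponUse <- PriceTier -> Seasonality <- PriorPurchase -> AdSpend
  P3: CouponUse <- Conversion -> PriorPurchase -> AdSpend
Condition 1 (no descendant of CouponUse in the set): FAILS — EmailOpen is a descendant of CouponUse.
Condition 2 (every backdoor path blocked by {EmailOpen, PriorPurchase}):
  P1: blocked at chain node PriorPurchase ∈ conditioning set.
  P2: blocked at collider Seasonality (neither it nor any descendant is in the conditioning set).
  P3: blocked at chain node PriorPurchase ∈ conditioning set.
{EmailOpen, PriorPurchase} does not satisfy the backdoor criterion.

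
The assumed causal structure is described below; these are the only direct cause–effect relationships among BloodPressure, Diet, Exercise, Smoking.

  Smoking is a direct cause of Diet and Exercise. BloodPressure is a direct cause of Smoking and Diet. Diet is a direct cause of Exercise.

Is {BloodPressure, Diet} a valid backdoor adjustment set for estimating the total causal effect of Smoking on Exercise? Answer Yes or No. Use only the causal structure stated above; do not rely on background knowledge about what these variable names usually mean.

No

Backdoor paths from Smoking to Exercise (paths whose first edge points into Smoking):
  P1: Smoking <- BloodPressure -> Diet -> Exercise
Condition 1 (no descendant of Smoking in the set): FAILS — Diet is a descendant of Smoking.
Condition 2 (every backdoor path blocked by {BloodPressure, Diet}):
  P1: blocked at fork node BloodPressure ∈ conditioning set.
{BloodPressure, Diet} does not satisfy the backdoor criterion.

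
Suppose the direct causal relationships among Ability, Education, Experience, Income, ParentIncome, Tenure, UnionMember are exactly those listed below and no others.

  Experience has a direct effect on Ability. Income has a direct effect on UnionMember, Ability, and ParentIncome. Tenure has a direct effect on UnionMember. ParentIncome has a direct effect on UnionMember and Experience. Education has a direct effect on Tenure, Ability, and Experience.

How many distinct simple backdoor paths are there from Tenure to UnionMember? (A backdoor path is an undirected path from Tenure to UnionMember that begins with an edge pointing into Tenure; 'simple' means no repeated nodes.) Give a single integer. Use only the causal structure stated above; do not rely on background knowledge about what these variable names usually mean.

8

A backdoor path from Tenure to UnionMember is any simple undirected path whose first edge points into Tenure (i.e. leaves Tenure via a parent).
Parents of Tenure: {Education}.
Enumerating:
  P1: Tenure <- Education -> Experience <- ParentIncome <- Income -> UnionMember
  P2: Tenure <- Education -> Experience <- ParentIncome -> UnionMember
  P3: Tenure <- Education -> Experience -> Ability <- Income -> ParentIncome -> UnionMember
  P4: Tenure <- Education -> Experience -> Ability <- Income -> UnionMember
  P5: Tenure <- Education -> Ability <- Income -> ParentIncome -> UnionMember
  P6: Tenure <- Education -> Ability <- Income -> UnionMember
  P7: Tenure <- Education -> Ability <- Experience <- ParentIncome <- Income -> UnionMember
  P8: Tenure <- Education -> Ability <- Experience <- ParentIncome -> UnionMember
That exhausts the simple backdoor paths. Count: 8.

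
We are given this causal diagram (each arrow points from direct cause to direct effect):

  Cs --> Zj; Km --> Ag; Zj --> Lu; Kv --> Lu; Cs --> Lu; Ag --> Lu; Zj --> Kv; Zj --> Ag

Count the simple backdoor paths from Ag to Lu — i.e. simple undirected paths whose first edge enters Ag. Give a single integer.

A backdoor path from Ag to Lu is any simple undirected path whose first edge points into Ag (i.e. leaves Ag via a parent).
Parents of Ag: {Km, Zj}.
Enumerating:
  P1: Ag <- Zj <- Cs -> Lu
  P2: Ag <- Zj -> Kv -> Lu
  P3: Ag <- Zj -> Lu
That exhausts the simple backdoor paths. Count: 3.

3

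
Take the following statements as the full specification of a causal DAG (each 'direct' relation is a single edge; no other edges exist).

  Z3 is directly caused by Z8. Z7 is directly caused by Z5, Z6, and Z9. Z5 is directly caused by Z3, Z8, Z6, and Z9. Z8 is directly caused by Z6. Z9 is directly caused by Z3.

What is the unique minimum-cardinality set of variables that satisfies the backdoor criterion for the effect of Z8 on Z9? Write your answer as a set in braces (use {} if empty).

{}

Variables eligible for adjustment (non-descendants of Z8, excluding Z8 and Z9): {Z6}.
Backdoor paths from Z8 to Z9:
  P1: Z8 <- Z6 -> Z5 <- Z3 -> Z9
  P2: Z8 <- Z6 -> Z5 <- Z9
  P3: Z8 <- Z6 -> Z5 -> Z7 <- Z9
  P4: Z8 <- Z6 -> Z7 <- Z9
  P5: Z8 <- Z6 -> Z7 <- Z5 <- Z3 -> Z9
  P6: Z8 <- Z6 -> Z7 <- Z5 <- Z9
Each backdoor path contains an unconditioned collider, so every path is already blocked with the empty conditioning set:
  P1: blocked at collider Z5 (neither it nor any descendant is in the conditioning set).
  P2: blocked at collider Z5 (neither it nor any descendant is in the conditioning set).
  P3: blocked at collider Z7 (neither it nor any descendant is in the conditioning set).
  P4: blocked at collider Z7 (neither it nor any descendant is in the conditioning set).
  P5: blocked at collider Z7 (neither it nor any descendant is in the conditioning set).
  P6: blocked at collider Z7 (neither it nor any descendant is in the conditioning set).
The empty set is therefore the unique smallest valid set.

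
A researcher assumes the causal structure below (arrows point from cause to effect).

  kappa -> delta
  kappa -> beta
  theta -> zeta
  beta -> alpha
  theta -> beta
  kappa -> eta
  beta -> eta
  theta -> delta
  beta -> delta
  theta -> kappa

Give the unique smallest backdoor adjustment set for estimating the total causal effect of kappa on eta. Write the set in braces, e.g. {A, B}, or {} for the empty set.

Variables eligible for adjustment (non-descendants of kappa, excluding kappa and eta): {theta, zeta}.
Backdoor paths from kappa to eta:
  P1: kappa <- theta -> beta -> eta
  P2: kappa <- theta -> delta <- beta -> eta
The empty set is not sufficient: P1 (kappa <- theta -> beta -> eta) has no collider blocking it and no conditioned non-collider, so it is open.
Try {theta}:
  P1: blocked at fork node theta ∈ conditioning set.
  P2: blocked at fork node theta ∈ conditioning set.
{theta} contains no descendant of kappa and blocks every backdoor path.
No other singleton works — e.g. {zeta} leaves P1 open — so {theta} is the unique smallest valid adjustment set.

{theta}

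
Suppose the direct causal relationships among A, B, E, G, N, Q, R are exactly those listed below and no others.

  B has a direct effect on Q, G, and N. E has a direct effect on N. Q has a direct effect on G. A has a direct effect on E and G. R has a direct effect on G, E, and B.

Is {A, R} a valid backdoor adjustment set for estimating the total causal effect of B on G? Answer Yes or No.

Backdoor paths from B to G (paths whose first edge points into B):
  P1: B <- R -> E <- A -> G
  P2: B <- R -> G
Condition 1 (no descendant of B in the set): holds — descendants of B are {G, N, Q}; none are in {A, R}.
Condition 2 (every backdoor path blocked by {A, R}):
  P1: blocked at fork node R ∈ conditioning set.
  P2: blocked at fork node R ∈ conditioning set.
{A, R} satisfies the backdoor criterion.

Yes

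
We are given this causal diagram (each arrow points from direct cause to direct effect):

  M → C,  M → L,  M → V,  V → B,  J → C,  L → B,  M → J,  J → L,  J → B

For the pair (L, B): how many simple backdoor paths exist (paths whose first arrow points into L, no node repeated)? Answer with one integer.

6

A backdoor path from L to B is any simple undirected path whose first edge points into L (i.e. leaves L via a parent).
Parents of L: {J, M}.
Enumerating:
  P1: L <- M -> J -> B
  P2: L <- M -> V -> B
  P3: L <- M -> C <- J -> B
  P4: L <- J <- M -> V -> B
  P5: L <- J -> B
  P6: L <- J -> C <- M -> V -> B
That exhausts the simple backdoor paths. Count: 6.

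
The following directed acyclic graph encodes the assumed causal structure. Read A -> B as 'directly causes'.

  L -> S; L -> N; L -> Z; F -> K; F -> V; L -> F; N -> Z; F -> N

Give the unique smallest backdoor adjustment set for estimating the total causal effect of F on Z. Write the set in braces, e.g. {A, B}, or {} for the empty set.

{L}

Variables eligible for adjustment (non-descendants of F, excluding F and Z): {L, S}.
Backdoor paths from F to Z:
  P1: F <- L -> N -> Z
  P2: F <- L -> Z
The empty set is not sufficient: P1 (F <- L -> N -> Z) has no collider blocking it and no conditioned non-collider, so it is open.
Try {L}:
  P1: blocked at fork node L ∈ conditioning set.
  P2: blocked at fork node L ∈ conditioning set.
{L} contains no descendant of F and blocks every backdoor path.
No other singleton works — e.g. {S} leaves P1 open — so {L} is the unique smallest valid adjustment set.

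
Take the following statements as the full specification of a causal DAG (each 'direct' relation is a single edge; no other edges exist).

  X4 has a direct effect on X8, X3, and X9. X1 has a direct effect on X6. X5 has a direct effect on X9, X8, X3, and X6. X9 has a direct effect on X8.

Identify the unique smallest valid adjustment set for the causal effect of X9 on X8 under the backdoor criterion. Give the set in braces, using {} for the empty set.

Variables eligible for adjustment (non-descendants of X9, excluding X9 and X8): {X1, X3, X4, X5, X6}.
Backdoor paths from X9 to X8:
  P1: X9 <- X4 -> X3 <- X5 -> X8
  P2: X9 <- X4 -> X8
  P3: X9 <- X5 -> X3 <- X4 -> X8
  P4: X9 <- X5 -> X8
The empty set is not sufficient: P2 (X9 <- X4 -> X8) has no collider blocking it and no conditioned non-collider, so it is open.
Try {X4, X5}:
  P1: blocked at fork node X4 ∈ conditioning set.
  P2: blocked at fork node X4 ∈ conditioning set.
  P3: blocked at fork node X5 ∈ conditioning set.
  P4: blocked at fork node X5 ∈ conditioning set.
{X4, X5} contains no descendant of X9 and blocks every backdoor path.
Every element of {X4, X5} is needed (dropping X4 leaves P2 open; dropping X5 leaves P4 open), so no proper subset is valid.
Among all size-2 subsets of the eligible variables, only {X4, X5} blocks every backdoor path, so it is the unique smallest valid adjustment set.

{X4, X5}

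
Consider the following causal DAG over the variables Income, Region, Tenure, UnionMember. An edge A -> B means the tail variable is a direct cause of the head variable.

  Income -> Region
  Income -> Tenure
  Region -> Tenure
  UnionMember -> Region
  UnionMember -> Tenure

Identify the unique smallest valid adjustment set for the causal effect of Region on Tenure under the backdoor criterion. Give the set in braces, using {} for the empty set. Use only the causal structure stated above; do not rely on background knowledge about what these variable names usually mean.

{Income, UnionMember}

Variables eligible for adjustment (non-descendants of Region, excluding Region and Tenure): {Income, UnionMember}.
Backdoor paths from Region to Tenure:
  P1: Region <- Income -> Tenure
  P2: Region <- UnionMember -> Tenure
The empty set is not sufficient: P1 (Region <- Income -> Tenure) has no collider blocking it and no conditioned non-collider, so it is open.
Try {Income, UnionMember}:
  P1: blocked at fork node Income ∈ conditioning set.
  P2: blocked at fork node UnionMember ∈ conditioning set.
{Income, UnionMember} contains no descendant of Region and blocks every backdoor path.
Every element of {Income, UnionMember} is needed (dropping Income leaves P1 open; dropping UnionMember leaves P2 open), so no proper subset is valid.
Among all size-2 subsets of the eligible variables, only {Income, UnionMember} blocks every backdoor path, so it is the unique smallest valid adjustment set.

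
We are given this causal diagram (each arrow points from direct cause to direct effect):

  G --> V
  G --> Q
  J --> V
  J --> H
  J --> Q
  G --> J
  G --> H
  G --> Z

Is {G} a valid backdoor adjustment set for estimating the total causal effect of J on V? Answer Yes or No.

Backdoor paths from J to V (paths whose first edge points into J):
  P1: J <- G -> V
Condition 1 (no descendant of J in the set): holds — descendants of J are {H, Q, V}; none are in {G}.
Condition 2 (every backdoor path blocked by {G}):
  P1: blocked at fork node G ∈ conditioning set.
{G} satisfies the backdoor criterion.

Yes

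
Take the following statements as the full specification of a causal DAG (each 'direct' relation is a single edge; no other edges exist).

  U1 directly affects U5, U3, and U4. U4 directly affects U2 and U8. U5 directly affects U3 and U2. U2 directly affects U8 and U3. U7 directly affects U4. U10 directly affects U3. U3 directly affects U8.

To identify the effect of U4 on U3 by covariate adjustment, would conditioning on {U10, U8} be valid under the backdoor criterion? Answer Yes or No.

Backdoor paths from U4 to U3 (paths whose first edge points into U4):
  P1: U4 <- U1 -> U5 -> U2 -> U3
  P2: U4 <- U1 -> U5 -> U2 -> U8 <- U3
  P3: U4 <- U1 -> U5 -> U3
  P4: U4 <- U1 -> U3
Condition 1 (no descendant of U4 in the set): FAILS — U8 is a descendant of U4.
Condition 2 (every backdoor path blocked by {U10, U8}):
  P1: open — no interior node is in the conditioning set.
  P2: open — collider(s) U8 are conditioned on (or have a conditioned descendant) and no non-collider on the path is in the set.
  P3: open — no interior node is in the conditioning set.
  P4: open — no interior node is in the conditioning set.
{U10, U8} does not satisfy the backdoor criterion.

No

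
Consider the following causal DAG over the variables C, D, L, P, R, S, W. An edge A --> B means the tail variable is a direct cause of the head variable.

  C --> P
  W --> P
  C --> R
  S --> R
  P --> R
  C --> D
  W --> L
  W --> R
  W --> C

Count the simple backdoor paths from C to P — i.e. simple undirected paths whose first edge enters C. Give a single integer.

2

A backdoor path from C to P is any simple undirected path whose first edge points into C (i.e. leaves C via a parent).
Parents of C: {W}.
Enumerating:
  P1: C <- W -> P
  P2: C <- W -> R <- P
That exhausts the simple backdoor paths. Count: 2.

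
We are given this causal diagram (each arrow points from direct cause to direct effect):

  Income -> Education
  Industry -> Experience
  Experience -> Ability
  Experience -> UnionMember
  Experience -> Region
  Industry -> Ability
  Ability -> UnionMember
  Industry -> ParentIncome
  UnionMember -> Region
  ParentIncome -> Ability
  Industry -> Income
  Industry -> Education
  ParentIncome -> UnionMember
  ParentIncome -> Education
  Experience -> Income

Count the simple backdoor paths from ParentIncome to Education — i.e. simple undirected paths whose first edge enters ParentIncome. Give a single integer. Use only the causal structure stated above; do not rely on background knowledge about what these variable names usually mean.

6

A backdoor path from ParentIncome to Education is any simple undirected path whose first edge points into ParentIncome (i.e. leaves ParentIncome via a parent).
Parents of ParentIncome: {Industry}.
Enumerating:
  P1: ParentIncome <- Industry -> Experience -> Income -> Education
  P2: ParentIncome <- Industry -> Ability <- Experience -> Income -> Education
  P3: ParentIncome <- Industry -> Ability -> UnionMember <- Experience -> Income -> Education
  P4: ParentIncome <- Industry -> Ability -> UnionMember -> Region <- Experience -> Income -> Education
  P5: ParentIncome <- Industry -> Income -> Education
  P6: ParentIncome <- Industry -> Education
That exhausts the simple backdoor paths. Count: 6.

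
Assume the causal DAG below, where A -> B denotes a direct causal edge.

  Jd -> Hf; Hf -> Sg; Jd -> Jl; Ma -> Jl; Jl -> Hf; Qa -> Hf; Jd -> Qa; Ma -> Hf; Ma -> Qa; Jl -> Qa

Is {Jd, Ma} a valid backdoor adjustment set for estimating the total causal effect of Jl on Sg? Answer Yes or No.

Backdoor paths from Jl to Sg (paths whose first edge points into Jl):
  P1: Jl <- Ma -> Qa <- Jd -> Hf -> Sg
  P2: Jl <- Ma -> Qa -> Hf -> Sg
  P3: Jl <- Ma -> Hf -> Sg
  P4: Jl <- Jd -> Qa <- Ma -> Hf -> Sg
  P5: Jl <- Jd -> Qa -> Hf -> Sg
  P6: Jl <- Jd -> Hf -> Sg
Condition 1 (no descendant of Jl in the set): holds — descendants of Jl are {Hf, Qa, Sg}; none are in {Jd, Ma}.
Condition 2 (every backdoor path blocked by {Jd, Ma}):
  P1: blocked at fork node Ma ∈ conditioning set.
  P2: blocked at fork node Ma ∈ conditioning set.
  P3: blocked at fork node Ma ∈ conditioning set.
  P4: blocked at fork node Jd ∈ conditioning set.
  P5: blocked at fork node Jd ∈ conditioning set.
  P6: blocked at fork node Jd ∈ conditioning set.
{Jd, Ma} satisfies the backdoor criterion.

Yes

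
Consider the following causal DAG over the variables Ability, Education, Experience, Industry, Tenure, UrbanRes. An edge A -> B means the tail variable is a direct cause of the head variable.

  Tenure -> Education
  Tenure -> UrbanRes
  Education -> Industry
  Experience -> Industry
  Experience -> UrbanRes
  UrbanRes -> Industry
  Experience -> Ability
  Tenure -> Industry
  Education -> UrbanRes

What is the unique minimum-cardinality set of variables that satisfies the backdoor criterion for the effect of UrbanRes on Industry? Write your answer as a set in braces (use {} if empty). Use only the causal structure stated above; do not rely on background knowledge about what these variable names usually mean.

Variables eligible for adjustment (non-descendants of UrbanRes, excluding UrbanRes and Industry): {Ability, Education, Experience, Tenure}.
Backdoor paths from UrbanRes to Industry:
  P1: UrbanRes <- Tenure -> Education -> Industry
  P2: UrbanRes <- Tenure -> Industry
  P3: UrbanRes <- Experience -> Industry
  P4: UrbanRes <- Education <- Tenure -> Industry
  P5: UrbanRes <- Education -> Industry
The empty set is not sufficient: P1 (UrbanRes <- Tenure -> Education -> Industry) has no collider blocking it and no conditioned non-collider, so it is open.
Try {Education, Experience, Tenure}:
  P1: blocked at fork node Tenure ∈ conditioning set.
  P2: blocked at fork node Tenure ∈ conditioning set.
  P3: blocked at fork node Experience ∈ conditioning set.
  P4: blocked at chain node Education ∈ conditioning set.
  P5: blocked at fork node Education ∈ conditioning set.
{Education, Experience, Tenure} contains no descendant of UrbanRes and blocks every backdoor path.
Every element of {Education, Experience, Tenure} is needed (dropping Education leaves P5 open; dropping Experience leaves P3 open; dropping Tenure leaves P2 open), so no proper subset is valid.
Among all size-3 subsets of the eligible variables, only {Education, Experience, Tenure} blocks every backdoor path, so it is the unique smallest valid adjustment set.

{Education, Experience, Tenure}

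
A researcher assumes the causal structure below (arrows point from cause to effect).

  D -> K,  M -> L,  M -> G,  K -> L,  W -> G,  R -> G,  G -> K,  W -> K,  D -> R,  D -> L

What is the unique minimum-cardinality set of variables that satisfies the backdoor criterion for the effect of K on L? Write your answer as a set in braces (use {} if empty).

Variables eligible for adjustment (non-descendants of K, excluding K and L): {D, G, M, R, W}.
Backdoor paths from K to L:
  P1: K <- D -> R -> G <- M -> L
  P2: K <- D -> L
  P3: K <- W -> G <- M -> L
  P4: K <- W -> G <- R <- D -> L
  P5: K <- G <- M -> L
  P6: K <- G <- R <- D -> L
The empty set is not sufficient: P2 (K <- D -> L) has no collider blocking it and no conditioned non-collider, so it is open.
Try {D, M}:
  P1: blocked at fork node D ∈ conditioning set.
  P2: blocked at fork node D ∈ conditioning set.
  P3: blocked at collider G (neither it nor any descendant is in the conditioning set).
  P4: blocked at collider G (neither it nor any descendant is in the conditioning set).
  P5: blocked at fork node M ∈ conditioning set.
  P6: blocked at fork node D ∈ conditioning set.
{D, M} contains no descendant of K and blocks every backdoor path.
Every element of {D, M} is needed (dropping D leaves P2 open; dropping M leaves P5 open), so no proper subset is valid.
Among all size-2 subsets of the eligible variables, only {D, M} blocks every backdoor path, so it is the unique smallest valid adjustment set.

{D, M}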